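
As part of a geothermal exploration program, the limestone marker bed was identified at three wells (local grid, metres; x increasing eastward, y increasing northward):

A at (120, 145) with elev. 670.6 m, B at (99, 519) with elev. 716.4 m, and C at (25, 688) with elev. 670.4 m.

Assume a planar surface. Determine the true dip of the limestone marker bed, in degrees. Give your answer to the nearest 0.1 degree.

Two edge vectors: A→B = (-21, 374, 45.8), A→C = (-95, 543, -0.2).
Normal n = (A→B) × (A→C) = (-24944.2, -4355.2, 24127).
So ∂z/∂x = −n_x/n_z = 1.03387 and ∂z/∂y = −n_y/n_z = 0.18051.
Gradient magnitude |∇z| = √(a² + b²) = √(1.06889 + 0.03258) = 1.04951.
True dip = arctan(1.04951) = 46.4°, dipping toward W (azimuth ≈ 260°).

46.4°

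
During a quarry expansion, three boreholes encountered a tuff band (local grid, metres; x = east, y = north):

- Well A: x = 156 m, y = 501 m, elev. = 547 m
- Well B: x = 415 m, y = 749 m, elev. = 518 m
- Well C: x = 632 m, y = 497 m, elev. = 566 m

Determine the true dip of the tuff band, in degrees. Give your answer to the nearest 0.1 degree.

9.2°

Two edge vectors: Well A→Well B = (259, 248, -29), Well A→Well C = (476, -4, 19).
Normal n = (Well A→Well B) × (Well A→Well C) = (4596, -18725, -119084).
So ∂z/∂x = −n_x/n_z = 0.03859 and ∂z/∂y = −n_y/n_z = −0.15724.
Gradient magnitude |∇z| = √(a² + b²) = √(0.00149 + 0.02473) = 0.16191.
True dip = arctan(0.16191) = 9.2°, dipping toward NNW (azimuth ≈ 346°).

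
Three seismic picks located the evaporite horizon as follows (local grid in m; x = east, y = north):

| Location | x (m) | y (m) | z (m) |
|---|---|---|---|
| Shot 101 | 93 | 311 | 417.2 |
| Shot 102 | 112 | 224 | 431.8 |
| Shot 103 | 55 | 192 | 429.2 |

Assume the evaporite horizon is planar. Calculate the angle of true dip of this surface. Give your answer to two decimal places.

Let the plane be z = a·x + b·y + c.
Shot 102−Shot 101: 19a − 87b = 14.6;  Shot 103−Shot 101: −38a − 119b = 12.
Solving gives a = 0.12456, b = −0.14061.
Gradient magnitude |∇z| = √(a² + b²) = √(0.01551 + 0.01977) = 0.18785.
True dip = arctan(0.18785) = 10.64°, dipping toward NW (azimuth ≈ 318°).

10.64°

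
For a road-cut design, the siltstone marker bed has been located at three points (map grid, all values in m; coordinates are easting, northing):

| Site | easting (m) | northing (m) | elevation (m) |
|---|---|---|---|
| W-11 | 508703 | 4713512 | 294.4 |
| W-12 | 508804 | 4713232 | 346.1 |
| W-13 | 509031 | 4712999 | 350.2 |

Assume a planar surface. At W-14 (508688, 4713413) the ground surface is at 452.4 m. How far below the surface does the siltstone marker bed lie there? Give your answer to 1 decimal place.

Let the plane be z = a·easting + b·northing + c.
W-12−W-11: 101a − 280b = 51.7;  W-13−W-11: 328a − 513b = 55.8.
Solving gives a = −0.272268719, b = −0.282854074.
Then c = 294.4 − a·508703 − b·4713512 = 1472034.38.
At (508688, 4713413): z_contact = −138499.83 − 1333208.07 + 1472034.38 = 326.49 m.
Depth below ground = 452.4 − 326.49 = 125.9 m.

125.9 m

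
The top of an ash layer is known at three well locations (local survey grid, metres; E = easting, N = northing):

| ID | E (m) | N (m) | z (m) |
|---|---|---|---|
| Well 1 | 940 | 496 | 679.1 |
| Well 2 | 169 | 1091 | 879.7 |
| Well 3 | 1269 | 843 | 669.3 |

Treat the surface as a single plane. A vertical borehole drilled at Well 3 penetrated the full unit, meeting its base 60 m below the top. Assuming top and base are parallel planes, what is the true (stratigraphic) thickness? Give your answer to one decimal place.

58.8 m

Two edge vectors: Well 1→Well 2 = (-771, 595, 200.6), Well 1→Well 3 = (329, 347, -9.8).
Normal n = (Well 1→Well 2) × (Well 1→Well 3) = (-75439.2, 58441.6, -463292).
So ∂z/∂E = −n_x/n_z = −0.16283 and ∂z/∂N = −n_y/n_z = 0.12614.
|∇z| = √(a²+b²) = 0.20598, so dip δ = arctan(0.20598) = 11.64°.
True thickness = vertical thickness × cos δ = 60 × cos 11.64° = 58.8 m.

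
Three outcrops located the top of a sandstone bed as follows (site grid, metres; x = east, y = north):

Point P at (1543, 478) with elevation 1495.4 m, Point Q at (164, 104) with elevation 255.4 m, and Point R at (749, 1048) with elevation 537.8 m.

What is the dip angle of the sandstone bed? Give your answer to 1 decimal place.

45.9°

Let the plane be z = a·x + b·y + c.
Point Q−Point P: −1379a − 374b = −1240;  Point R−Point P: −794a + 570b = −957.6.
Solving gives a = 0.98334, b = −0.31023.
Gradient magnitude |∇z| = √(a² + b²) = √(0.96696 + 0.09624) = 1.03111.
True dip = arctan(1.03111) = 45.9°, dipping toward WNW (azimuth ≈ 288°).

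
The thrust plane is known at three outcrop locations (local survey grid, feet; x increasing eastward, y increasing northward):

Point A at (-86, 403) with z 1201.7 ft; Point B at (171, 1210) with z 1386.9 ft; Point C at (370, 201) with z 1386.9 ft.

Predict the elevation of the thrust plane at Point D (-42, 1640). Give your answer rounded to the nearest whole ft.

1330 ft

Let the plane be z = a·x + b·y + c.
Point B−Point A: 257a + 807b = 185.2;  Point C−Point A: 456a − 202b = 185.2.
Solving gives a = 0.44502, b = 0.08777.
Then c = 1201.7 − a·-86 − b·403 = 1204.60.
At (-42, 1640): z = −18.7 + 143.9 + 1204.60 = 1329.9 ft.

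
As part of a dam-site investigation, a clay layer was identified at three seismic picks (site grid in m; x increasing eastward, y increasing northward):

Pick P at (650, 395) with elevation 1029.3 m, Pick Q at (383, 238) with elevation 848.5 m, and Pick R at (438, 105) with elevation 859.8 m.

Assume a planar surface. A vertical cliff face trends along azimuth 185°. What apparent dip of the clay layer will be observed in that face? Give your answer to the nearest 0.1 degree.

Two edge vectors: Pick P→Pick Q = (-267, -157, -180.8), Pick P→Pick R = (-212, -290, -169.5).
Normal n = (Pick P→Pick Q) × (Pick P→Pick R) = (-25820.5, -6926.9, 44146).
So ∂z/∂x = −n_x/n_z = 0.58489 and ∂z/∂y = −n_y/n_z = 0.15691.
Unit vector along 185° is (sin 185°, cos 185°) = (-0.0872, -0.9962).
Slope in that direction = a·(-0.0872) + b·(-0.9962) = −0.20729.
Apparent dip = arctan|0.20729| = 11.7° (true dip is 31.2°, so apparent ≤ true as expected).

11.7°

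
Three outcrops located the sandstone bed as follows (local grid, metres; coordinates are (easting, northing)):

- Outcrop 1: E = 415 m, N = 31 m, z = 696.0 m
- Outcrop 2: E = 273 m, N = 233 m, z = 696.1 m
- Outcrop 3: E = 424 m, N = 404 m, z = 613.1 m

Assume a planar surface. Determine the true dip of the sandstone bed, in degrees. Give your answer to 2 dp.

20.52°

Let the plane be z = a·E + b·N + c.
Outcrop 2−Outcrop 1: −142a + 202b = 0.1;  Outcrop 3−Outcrop 1: 9a + 373b = −82.9.
Solving gives a = −0.30635, b = −0.21486.
Gradient magnitude |∇z| = √(a² + b²) = √(0.09385 + 0.04616) = 0.37419.
True dip = arctan(0.37419) = 20.52°, dipping toward NE (azimuth ≈ 055°).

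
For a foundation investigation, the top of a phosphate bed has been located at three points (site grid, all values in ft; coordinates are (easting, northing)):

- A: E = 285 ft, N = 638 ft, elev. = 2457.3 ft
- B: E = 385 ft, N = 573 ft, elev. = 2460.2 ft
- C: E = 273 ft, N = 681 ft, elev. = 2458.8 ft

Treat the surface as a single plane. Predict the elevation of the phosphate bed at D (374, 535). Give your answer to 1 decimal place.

2457.5 ft

Let the plane be z = a·E + b·N + c.
B−A: 100a − 65b = 2.9;  C−A: −12a + 43b = 1.5.
Solving gives a = 0.06312, b = 0.05250.
Then c = 2457.3 − a·285 − b·638 = 2405.81.
At (374, 535): z = 23.6 + 28.1 + 2405.81 = 2457.5 ft.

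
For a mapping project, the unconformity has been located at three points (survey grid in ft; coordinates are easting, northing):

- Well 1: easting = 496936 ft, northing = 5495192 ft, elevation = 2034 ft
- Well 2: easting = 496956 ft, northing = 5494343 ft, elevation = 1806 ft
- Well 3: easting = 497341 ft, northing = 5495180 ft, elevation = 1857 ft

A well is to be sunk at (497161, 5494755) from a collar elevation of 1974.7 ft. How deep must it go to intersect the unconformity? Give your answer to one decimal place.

150.2 ft

Two edge vectors: Well 1→Well 2 = (20, -849, -228), Well 1→Well 3 = (405, -12, -177).
Normal n = (Well 1→Well 2) × (Well 1→Well 3) = (147537, -88800, 343605).
So ∂z/∂easting = −n_x/n_z = −0.429379666 and ∂z/∂northing = −n_y/n_z = 0.258436286.
Intercept c from Well 1: 2034 + 213374.21 − 1420157.01 = −1204748.80.
At (497161, 5494755): z_contact = −213470.82 + 1420044.07 − 1204748.80 = 1824.45 ft.
Depth below ground = 1974.7 − 1824.45 = 150.2 ft.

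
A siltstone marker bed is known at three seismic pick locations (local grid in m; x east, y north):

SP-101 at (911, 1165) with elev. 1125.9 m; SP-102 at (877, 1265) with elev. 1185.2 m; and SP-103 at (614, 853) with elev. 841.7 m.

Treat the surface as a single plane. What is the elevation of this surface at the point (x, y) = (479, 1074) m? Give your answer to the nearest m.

Two edge vectors: SP-101→SP-102 = (-34, 100, 59.3), SP-101→SP-103 = (-297, -312, -284.2).
Normal n = (SP-101→SP-102) × (SP-101→SP-103) = (-9918.4, -27274.9, 40308).
So ∂z/∂x = −n_x/n_z = 0.24607 and ∂z/∂y = −n_y/n_z = 0.67666.
Intercept c from SP-101: 1125.9 − 224.17 − 788.31 = 113.42.
At (479, 1074): z = 117.9 + 726.7 + 113.42 = 958.0 m.

958 m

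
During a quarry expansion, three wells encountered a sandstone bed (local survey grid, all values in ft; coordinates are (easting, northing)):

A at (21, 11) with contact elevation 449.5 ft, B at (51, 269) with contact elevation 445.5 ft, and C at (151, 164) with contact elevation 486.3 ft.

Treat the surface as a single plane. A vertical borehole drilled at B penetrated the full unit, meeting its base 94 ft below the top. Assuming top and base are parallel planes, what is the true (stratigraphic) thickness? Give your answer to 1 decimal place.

88.6 ft

Two edge vectors: A→B = (30, 258, -4), A→C = (130, 153, 36.8).
Normal n = (A→B) × (A→C) = (10106.4, -1624, -28950).
So ∂z/∂E = −n_x/n_z = 0.34910 and ∂z/∂N = −n_y/n_z = −0.05610.
|∇z| = √(a²+b²) = 0.35358, so dip δ = arctan(0.35358) = 19.47°.
True thickness = vertical thickness × cos δ = 94 × cos 19.47° = 88.6 ft.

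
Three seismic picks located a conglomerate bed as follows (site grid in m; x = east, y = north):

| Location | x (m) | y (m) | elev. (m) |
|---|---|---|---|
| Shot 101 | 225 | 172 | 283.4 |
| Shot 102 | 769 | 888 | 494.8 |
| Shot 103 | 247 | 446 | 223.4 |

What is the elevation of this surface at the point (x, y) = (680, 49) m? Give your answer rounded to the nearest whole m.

662 m

Two edge vectors: Shot 101→Shot 102 = (544, 716, 211.4), Shot 101→Shot 103 = (22, 274, -60).
Normal n = (Shot 101→Shot 102) × (Shot 101→Shot 103) = (-100883.6, 37290.8, 133304).
So ∂z/∂x = −n_x/n_z = 0.75679 and ∂z/∂y = −n_y/n_z = −0.27974.
Intercept c from Shot 101: 283.4 − 170.28 + 48.12 = 161.24.
At (680, 49): z = 514.6 − 13.7 + 161.24 = 662.1 m.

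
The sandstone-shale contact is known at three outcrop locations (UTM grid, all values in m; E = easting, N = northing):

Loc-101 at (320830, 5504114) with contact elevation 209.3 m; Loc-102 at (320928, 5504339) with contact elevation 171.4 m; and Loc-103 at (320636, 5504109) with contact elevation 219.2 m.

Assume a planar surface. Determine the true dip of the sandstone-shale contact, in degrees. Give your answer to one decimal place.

8.8°

Two edge vectors: Loc-101→Loc-102 = (98, 225, -37.9), Loc-101→Loc-103 = (-194, -5, 9.9).
Normal n = (Loc-101→Loc-102) × (Loc-101→Loc-103) = (2038, 6382.4, 43160).
So ∂z/∂E = −n_x/n_z = −0.04722 and ∂z/∂N = −n_y/n_z = −0.14788.
Gradient magnitude |∇z| = √(a² + b²) = √(0.00223 + 0.02187) = 0.15523.
True dip = arctan(0.15523) = 8.8°, dipping toward NNE (azimuth ≈ 018°).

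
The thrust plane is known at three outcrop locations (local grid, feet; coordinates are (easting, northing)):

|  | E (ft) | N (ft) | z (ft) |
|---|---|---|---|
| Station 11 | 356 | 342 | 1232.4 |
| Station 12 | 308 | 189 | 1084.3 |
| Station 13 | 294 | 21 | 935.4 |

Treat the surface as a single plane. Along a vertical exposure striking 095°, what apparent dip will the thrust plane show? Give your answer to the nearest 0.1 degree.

Two edge vectors: Station 11→Station 12 = (-48, -153, -148.1), Station 11→Station 13 = (-62, -321, -297).
Normal n = (Station 11→Station 12) × (Station 11→Station 13) = (-2099.1, -5073.8, 5922).
So ∂z/∂E = −n_x/n_z = 0.35446 and ∂z/∂N = −n_y/n_z = 0.85677.
Unit vector along 095° is (sin 95°, cos 95°) = (0.9962, -0.0872).
Slope in that direction = a·(0.9962) + b·(-0.0872) = 0.27844.
Apparent dip = arctan|0.27844| = 15.6° (true dip is 42.8°, so apparent ≤ true as expected).

15.6°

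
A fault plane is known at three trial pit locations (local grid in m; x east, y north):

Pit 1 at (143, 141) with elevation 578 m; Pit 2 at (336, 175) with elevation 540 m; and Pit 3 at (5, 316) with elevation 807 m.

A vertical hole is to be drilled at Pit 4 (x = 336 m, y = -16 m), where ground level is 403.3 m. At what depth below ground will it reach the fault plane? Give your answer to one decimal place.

56.7 m

Two edge vectors: Pit 1→Pit 2 = (193, 34, -38), Pit 1→Pit 3 = (-138, 175, 229).
Normal n = (Pit 1→Pit 2) × (Pit 1→Pit 3) = (14436, -38953, 38467).
So ∂z/∂x = −n_x/n_z = −0.37528 and ∂z/∂y = −n_y/n_z = 1.01263.
Intercept c from Pit 1: 578 + 53.67 − 142.78 = 488.88.
At (336, -16): z_contact = −126.09 − 16.20 + 488.88 = 346.59 m.
Depth below ground = 403.3 − 346.59 = 56.7 m.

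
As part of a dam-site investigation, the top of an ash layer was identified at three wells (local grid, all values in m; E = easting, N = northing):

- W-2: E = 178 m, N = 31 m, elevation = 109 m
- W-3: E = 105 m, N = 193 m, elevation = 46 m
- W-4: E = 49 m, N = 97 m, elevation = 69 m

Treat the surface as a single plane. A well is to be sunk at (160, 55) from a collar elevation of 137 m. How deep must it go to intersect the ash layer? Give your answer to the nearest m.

38 m

Two edge vectors: W-2→W-3 = (-73, 162, -63), W-2→W-4 = (-129, 66, -40).
Normal n = (W-2→W-3) × (W-2→W-4) = (-2322, 5207, 16080).
So ∂z/∂E = −n_x/n_z = 0.14440 and ∂z/∂N = −n_y/n_z = −0.32382.
Intercept c from W-2: 109 − 25.70 + 10.04 = 93.33.
At (160, 55): z_contact = 23.1 − 17.8 + 93.33 = 98.6 m.
Depth below ground = 137 − 98.6 = 38 m.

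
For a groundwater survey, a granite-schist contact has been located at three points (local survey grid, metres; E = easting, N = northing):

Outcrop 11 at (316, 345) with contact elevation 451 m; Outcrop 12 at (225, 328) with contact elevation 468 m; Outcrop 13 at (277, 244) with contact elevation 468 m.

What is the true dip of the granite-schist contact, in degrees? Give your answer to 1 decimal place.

11.1°

Two edge vectors: Outcrop 11→Outcrop 12 = (-91, -17, 17), Outcrop 11→Outcrop 13 = (-39, -101, 17).
Normal n = (Outcrop 11→Outcrop 12) × (Outcrop 11→Outcrop 13) = (1428, 884, 8528).
So ∂z/∂E = −n_x/n_z = −0.16745 and ∂z/∂N = −n_y/n_z = −0.10366.
Gradient magnitude |∇z| = √(a² + b²) = √(0.02804 + 0.01075) = 0.19694.
True dip = arctan(0.19694) = 11.1°, dipping toward ENE (azimuth ≈ 058°).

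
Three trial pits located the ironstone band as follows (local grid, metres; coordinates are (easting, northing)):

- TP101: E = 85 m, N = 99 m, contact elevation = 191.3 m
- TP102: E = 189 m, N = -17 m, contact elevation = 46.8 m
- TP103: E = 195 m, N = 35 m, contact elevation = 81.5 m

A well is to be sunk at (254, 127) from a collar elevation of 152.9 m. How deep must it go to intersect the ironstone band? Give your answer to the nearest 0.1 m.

37.7 m

Let the plane be z = a·E + b·N + c.
TP102−TP101: 104a − 116b = −144.5;  TP103−TP101: 110a − 64b = −109.8.
Solving gives a = −0.57156, b = 0.73326.
Then c = 191.3 − a·85 − b·99 = 167.29.
At (254, 127): z_contact = −145.18 + 93.12 + 167.29 = 115.24 m.
Depth below ground = 152.9 − 115.24 = 37.7 m.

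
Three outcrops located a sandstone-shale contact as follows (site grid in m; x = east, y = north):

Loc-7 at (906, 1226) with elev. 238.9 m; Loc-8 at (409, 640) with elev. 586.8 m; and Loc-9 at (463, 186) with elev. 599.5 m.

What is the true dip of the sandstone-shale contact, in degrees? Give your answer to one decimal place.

30.7°

Let the plane be z = a·x + b·y + c.
Loc-8−Loc-7: −497a − 586b = 347.9;  Loc-9−Loc-7: −443a − 1040b = 360.6.
Solving gives a = −0.58498, b = −0.09755.
Gradient magnitude |∇z| = √(a² + b²) = √(0.34220 + 0.00952) = 0.59306.
True dip = arctan(0.59306) = 30.7°, dipping toward E (azimuth ≈ 081°).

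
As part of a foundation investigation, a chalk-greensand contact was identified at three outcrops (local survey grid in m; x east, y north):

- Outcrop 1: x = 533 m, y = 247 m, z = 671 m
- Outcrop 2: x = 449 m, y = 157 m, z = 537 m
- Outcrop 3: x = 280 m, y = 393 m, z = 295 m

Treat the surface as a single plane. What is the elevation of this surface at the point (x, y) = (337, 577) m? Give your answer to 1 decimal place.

Two edge vectors: Outcrop 1→Outcrop 2 = (-84, -90, -134), Outcrop 1→Outcrop 3 = (-253, 146, -376).
Normal n = (Outcrop 1→Outcrop 2) × (Outcrop 1→Outcrop 3) = (53404, 2318, -35034).
So ∂z/∂x = −n_x/n_z = 1.52435 and ∂z/∂y = −n_y/n_z = 0.06616.
Intercept c from Outcrop 1: 671 − 812.48 − 16.34 = −157.82.
At (337, 577): z = 513.7 + 38.2 − 157.82 = 394.1 m.

394.1 m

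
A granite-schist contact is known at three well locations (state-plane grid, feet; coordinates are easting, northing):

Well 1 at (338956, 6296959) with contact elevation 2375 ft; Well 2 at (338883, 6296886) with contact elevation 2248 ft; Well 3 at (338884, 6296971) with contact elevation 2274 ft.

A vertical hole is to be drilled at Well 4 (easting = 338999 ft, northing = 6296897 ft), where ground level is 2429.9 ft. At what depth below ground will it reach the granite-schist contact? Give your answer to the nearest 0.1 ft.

10.4 ft

Two edge vectors: Well 1→Well 2 = (-73, -73, -127), Well 1→Well 3 = (-72, 12, -101).
Normal n = (Well 1→Well 2) × (Well 1→Well 3) = (8897, 1771, -6132).
So ∂z/∂easting = −n_x/n_z = 1.450913242 and ∂z/∂northing = −n_y/n_z = 0.288812785.
Intercept c from Well 1: 2375 − 491795.75 − 1818642.27 = −2308063.02.
At (338999, 6296897): z_contact = 491858.14 + 1818624.36 − 2308063.02 = 2419.48 ft.
Depth below ground = 2429.9 − 2419.48 = 10.4 ft.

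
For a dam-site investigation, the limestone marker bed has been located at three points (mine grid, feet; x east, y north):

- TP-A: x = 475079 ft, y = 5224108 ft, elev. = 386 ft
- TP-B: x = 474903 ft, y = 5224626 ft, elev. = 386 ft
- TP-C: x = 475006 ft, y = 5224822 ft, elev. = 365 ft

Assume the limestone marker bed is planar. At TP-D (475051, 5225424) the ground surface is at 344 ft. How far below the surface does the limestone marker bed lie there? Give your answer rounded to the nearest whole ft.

Let the plane be z = a·x + b·y + c.
TP-B−TP-A: −176a + 518b = 0;  TP-C−TP-A: −73a + 714b = −21.
Solving gives a = −0.12382470, b = −0.04207171.
Then c = 386 − a·475079 − b·5224108 = 278999.69.
At (475051, 5225424): z_contact = −58823.0 − 219842.5 + 278999.69 = 334.1 ft.
Depth below ground = 344 − 334.1 = 10 ft.

10 ft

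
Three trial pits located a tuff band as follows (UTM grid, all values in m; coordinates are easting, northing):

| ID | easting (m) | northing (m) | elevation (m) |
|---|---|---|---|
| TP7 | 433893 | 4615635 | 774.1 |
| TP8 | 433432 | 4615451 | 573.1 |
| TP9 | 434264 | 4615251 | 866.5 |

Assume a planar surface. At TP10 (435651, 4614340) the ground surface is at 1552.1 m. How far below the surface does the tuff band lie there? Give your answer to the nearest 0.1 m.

Two edge vectors: TP7→TP8 = (-461, -184, -201), TP7→TP9 = (371, -384, 92.4).
Normal n = (TP7→TP8) × (TP7→TP9) = (-94185.6, -31974.6, 245288).
So ∂z/∂easting = −n_x/n_z = 0.383979648 and ∂z/∂northing = −n_y/n_z = 0.130355337.
Intercept c from TP7: 774.1 − 166606.08 − 601672.66 = −767504.64.
At (435651, 4614340): z_contact = 167281.12 + 601503.85 − 767504.64 = 1280.33 m.
Depth below ground = 1552.1 − 1280.33 = 271.8 m.

271.8 m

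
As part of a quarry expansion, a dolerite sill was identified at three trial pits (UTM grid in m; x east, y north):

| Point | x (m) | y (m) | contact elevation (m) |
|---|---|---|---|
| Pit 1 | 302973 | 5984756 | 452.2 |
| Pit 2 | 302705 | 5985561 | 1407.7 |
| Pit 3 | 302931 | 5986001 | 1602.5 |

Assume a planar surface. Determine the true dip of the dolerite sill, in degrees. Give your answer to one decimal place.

Two edge vectors: Pit 1→Pit 2 = (-268, 805, 955.5), Pit 1→Pit 3 = (-42, 1245, 1150.3).
Normal n = (Pit 1→Pit 2) × (Pit 1→Pit 3) = (-263606, 268149.4, -299850).
So ∂z/∂x = −n_x/n_z = −0.87913 and ∂z/∂y = −n_y/n_z = 0.89428.
Gradient magnitude |∇z| = √(a² + b²) = √(0.77286 + 0.79973) = 1.25403.
True dip = arctan(1.25403) = 51.4°, dipping toward SE (azimuth ≈ 135°).

51.4°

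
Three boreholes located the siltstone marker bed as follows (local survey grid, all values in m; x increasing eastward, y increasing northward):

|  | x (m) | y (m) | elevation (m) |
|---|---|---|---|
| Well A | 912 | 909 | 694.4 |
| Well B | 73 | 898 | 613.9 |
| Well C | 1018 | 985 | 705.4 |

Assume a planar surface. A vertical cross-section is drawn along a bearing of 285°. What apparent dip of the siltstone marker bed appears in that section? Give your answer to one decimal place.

5.1°

Two edge vectors: Well A→Well B = (-839, -11, -80.5), Well A→Well C = (106, 76, 11).
Normal n = (Well A→Well B) × (Well A→Well C) = (5997, 696, -62598).
So ∂z/∂x = −n_x/n_z = 0.09580 and ∂z/∂y = −n_y/n_z = 0.01112.
Unit vector along 285° is (sin 285°, cos 285°) = (-0.9659, 0.2588).
Slope in that direction = a·(-0.9659) + b·(0.2588) = −0.08966.
Apparent dip = arctan|0.08966| = 5.1° (true dip is 5.5°, so apparent ≤ true as expected).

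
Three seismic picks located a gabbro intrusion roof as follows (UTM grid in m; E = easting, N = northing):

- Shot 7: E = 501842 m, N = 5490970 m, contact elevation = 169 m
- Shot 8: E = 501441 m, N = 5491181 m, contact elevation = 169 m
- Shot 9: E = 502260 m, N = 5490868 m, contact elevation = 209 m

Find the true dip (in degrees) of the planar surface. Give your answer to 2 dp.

20.97°

Two edge vectors: Shot 7→Shot 8 = (-401, 211, 0), Shot 7→Shot 9 = (418, -102, 40).
Normal n = (Shot 7→Shot 8) × (Shot 7→Shot 9) = (8440, 16040, -47296).
So ∂z/∂E = −n_x/n_z = 0.17845 and ∂z/∂N = −n_y/n_z = 0.33914.
Gradient magnitude |∇z| = √(a² + b²) = √(0.03184 + 0.11502) = 0.38322.
True dip = arctan(0.38322) = 20.97°, dipping toward SSW (azimuth ≈ 208°).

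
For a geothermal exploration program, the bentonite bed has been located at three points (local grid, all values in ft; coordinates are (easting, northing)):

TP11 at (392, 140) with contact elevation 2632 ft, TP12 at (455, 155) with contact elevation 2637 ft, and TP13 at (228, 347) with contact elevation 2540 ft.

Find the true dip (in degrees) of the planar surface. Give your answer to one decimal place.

Two edge vectors: TP11→TP12 = (63, 15, 5), TP11→TP13 = (-164, 207, -92).
Normal n = (TP11→TP12) × (TP11→TP13) = (-2415, 4976, 15501).
So ∂z/∂E = −n_x/n_z = 0.15580 and ∂z/∂N = −n_y/n_z = −0.32101.
Gradient magnitude |∇z| = √(a² + b²) = √(0.02427 + 0.10305) = 0.35682.
True dip = arctan(0.35682) = 19.6°, dipping toward NNW (azimuth ≈ 334°).

19.6°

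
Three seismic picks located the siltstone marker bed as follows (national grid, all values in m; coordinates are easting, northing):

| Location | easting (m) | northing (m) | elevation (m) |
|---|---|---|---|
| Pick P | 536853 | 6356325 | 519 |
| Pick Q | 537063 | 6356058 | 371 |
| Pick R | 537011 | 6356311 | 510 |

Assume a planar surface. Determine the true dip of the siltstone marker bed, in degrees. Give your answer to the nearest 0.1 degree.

Two edge vectors: Pick P→Pick Q = (210, -267, -148), Pick P→Pick R = (158, -14, -9).
Normal n = (Pick P→Pick Q) × (Pick P→Pick R) = (331, -21494, 39246).
So ∂z/∂easting = −n_x/n_z = −0.00843 and ∂z/∂northing = −n_y/n_z = 0.54767.
Gradient magnitude |∇z| = √(a² + b²) = √(0.00007 + 0.29995) = 0.54774.
True dip = arctan(0.54774) = 28.7°, dipping toward S (azimuth ≈ 179°).

28.7°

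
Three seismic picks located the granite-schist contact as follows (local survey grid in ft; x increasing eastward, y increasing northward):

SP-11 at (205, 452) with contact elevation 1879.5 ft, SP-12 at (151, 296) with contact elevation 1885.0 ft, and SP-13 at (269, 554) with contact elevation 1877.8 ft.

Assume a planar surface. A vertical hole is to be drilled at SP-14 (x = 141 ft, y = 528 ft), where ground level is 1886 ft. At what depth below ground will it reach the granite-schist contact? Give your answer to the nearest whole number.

15 ft

Two edge vectors: SP-11→SP-12 = (-54, -156, 5.5), SP-11→SP-13 = (64, 102, -1.7).
Normal n = (SP-11→SP-12) × (SP-11→SP-13) = (-295.8, 260.2, 4476).
So ∂z/∂x = −n_x/n_z = 0.06609 and ∂z/∂y = −n_y/n_z = −0.05813.
Intercept c from SP-11: 1879.5 − 13.55 + 26.28 = 1892.23.
At (141, 528): z_contact = 9.3 − 30.7 + 1892.23 = 1870.9 ft.
Depth below ground = 1886 − 1870.9 = 15 ft.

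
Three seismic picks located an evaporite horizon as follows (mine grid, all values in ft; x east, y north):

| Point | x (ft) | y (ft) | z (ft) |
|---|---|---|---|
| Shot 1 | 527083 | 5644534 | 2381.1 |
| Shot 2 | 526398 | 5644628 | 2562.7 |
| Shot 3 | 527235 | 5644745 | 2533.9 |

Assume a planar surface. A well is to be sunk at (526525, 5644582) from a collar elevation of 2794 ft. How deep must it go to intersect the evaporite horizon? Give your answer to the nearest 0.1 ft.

288.8 ft

Two edge vectors: Shot 1→Shot 2 = (-685, 94, 181.6), Shot 1→Shot 3 = (152, 211, 152.8).
Normal n = (Shot 1→Shot 2) × (Shot 1→Shot 3) = (-23954.4, 132271.2, -158823).
So ∂z/∂x = −n_x/n_z = −0.150824503 and ∂z/∂y = −n_y/n_z = 0.832821443.
Intercept c from Shot 1: 2381.1 + 79497.03 − 4700888.95 = −4619010.82.
At (526525, 5644582): z_contact = −79412.87 + 4700928.92 − 4619010.82 = 2505.24 ft.
Depth below ground = 2794 − 2505.24 = 288.8 ft.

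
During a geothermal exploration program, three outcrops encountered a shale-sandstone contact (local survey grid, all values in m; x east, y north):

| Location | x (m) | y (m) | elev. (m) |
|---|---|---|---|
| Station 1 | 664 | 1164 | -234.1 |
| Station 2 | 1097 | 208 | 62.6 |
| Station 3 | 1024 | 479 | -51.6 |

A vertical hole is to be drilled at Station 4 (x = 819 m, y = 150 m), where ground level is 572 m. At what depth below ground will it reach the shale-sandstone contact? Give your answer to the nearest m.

307 m

Two edge vectors: Station 1→Station 2 = (433, -956, 296.7), Station 1→Station 3 = (360, -685, 182.5).
Normal n = (Station 1→Station 2) × (Station 1→Station 3) = (28769.5, 27789.5, 47555).
So ∂z/∂x = −n_x/n_z = −0.60497 and ∂z/∂y = −n_y/n_z = −0.58437.
Intercept c from Station 1: -234.1 + 401.70 + 680.20 = 847.80.
At (819, 150): z_contact = −495.5 − 87.7 + 847.80 = 264.7 m.
Depth below ground = 572 − 264.7 = 307 m.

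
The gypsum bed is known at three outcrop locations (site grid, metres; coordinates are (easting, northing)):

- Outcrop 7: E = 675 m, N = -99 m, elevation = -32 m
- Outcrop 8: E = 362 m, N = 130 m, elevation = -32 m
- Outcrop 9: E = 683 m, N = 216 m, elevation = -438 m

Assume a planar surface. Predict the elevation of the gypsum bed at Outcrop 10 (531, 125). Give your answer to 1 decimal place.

Let the plane be z = a·E + b·N + c.
Outcrop 8−Outcrop 7: −313a + 229b = 0;  Outcrop 9−Outcrop 7: 8a + 315b = −406.
Solving gives a = −0.92579, b = −1.26538.
Then c = -32 − a·675 − b·-99 = 467.63.
At (531, 125): z = −491.6 − 158.2 + 467.63 = -182.1 m.

-182.1 m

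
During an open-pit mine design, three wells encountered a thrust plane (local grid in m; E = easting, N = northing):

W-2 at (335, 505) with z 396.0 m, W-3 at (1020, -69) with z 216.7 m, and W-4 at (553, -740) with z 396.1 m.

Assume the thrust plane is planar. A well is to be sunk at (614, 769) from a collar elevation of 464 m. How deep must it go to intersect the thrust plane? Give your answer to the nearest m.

168 m

Two edge vectors: W-2→W-3 = (685, -574, -179.3), W-2→W-4 = (218, -1245, 0.1).
Normal n = (W-2→W-3) × (W-2→W-4) = (-223285.9, -39155.9, -727693).
So ∂z/∂E = −n_x/n_z = −0.30684 and ∂z/∂N = −n_y/n_z = −0.05381.
Intercept c from W-2: 396 + 102.79 + 27.17 = 525.96.
At (614, 769): z_contact = −188.4 − 41.4 + 525.96 = 296.2 m.
Depth below ground = 464 − 296.2 = 168 m.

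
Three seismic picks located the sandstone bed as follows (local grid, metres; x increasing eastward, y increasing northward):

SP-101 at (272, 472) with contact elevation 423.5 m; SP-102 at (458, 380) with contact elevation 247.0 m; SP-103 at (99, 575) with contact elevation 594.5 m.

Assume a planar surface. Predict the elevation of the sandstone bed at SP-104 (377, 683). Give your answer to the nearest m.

427 m

Two edge vectors: SP-101→SP-102 = (186, -92, -176.5), SP-101→SP-103 = (-173, 103, 171).
Normal n = (SP-101→SP-102) × (SP-101→SP-103) = (2447.5, -1271.5, 3242).
So ∂z/∂x = −n_x/n_z = −0.75494 and ∂z/∂y = −n_y/n_z = 0.39220.
Intercept c from SP-101: 423.5 + 205.34 − 185.12 = 443.73.
At (377, 683): z = −284.6 + 267.9 + 443.73 = 427.0 m.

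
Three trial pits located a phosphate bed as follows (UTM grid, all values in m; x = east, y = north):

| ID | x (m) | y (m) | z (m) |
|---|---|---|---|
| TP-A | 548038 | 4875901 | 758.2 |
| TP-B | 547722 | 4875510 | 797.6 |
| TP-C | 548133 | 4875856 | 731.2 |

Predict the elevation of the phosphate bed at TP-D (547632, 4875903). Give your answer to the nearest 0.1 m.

Two edge vectors: TP-A→TP-B = (-316, -391, 39.4), TP-A→TP-C = (95, -45, -27).
Normal n = (TP-A→TP-B) × (TP-A→TP-C) = (12330, -4789, 51365).
So ∂z/∂x = −n_x/n_z = −0.240046724 and ∂z/∂y = −n_y/n_z = 0.093234693.
Intercept c from TP-A: 758.2 + 131554.73 − 454603.13 = −322290.21.
At (547632, 4875903): z = −131457.3 + 454603.3 − 322290.21 = 855.8 m.

855.8 m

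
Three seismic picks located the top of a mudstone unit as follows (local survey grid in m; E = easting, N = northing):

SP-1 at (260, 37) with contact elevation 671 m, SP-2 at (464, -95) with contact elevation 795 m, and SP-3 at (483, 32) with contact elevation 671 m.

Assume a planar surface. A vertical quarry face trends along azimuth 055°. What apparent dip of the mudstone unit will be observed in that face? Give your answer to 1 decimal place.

Let the plane be z = a·E + b·N + c.
SP-2−SP-1: 204a − 132b = 124;  SP-3−SP-1: 223a − 5b = 0.
Solving gives a = −0.02182, b = −0.97311.
Unit vector along 055° is (sin 55°, cos 55°) = (0.8192, 0.5736).
Slope in that direction = a·(0.8192) + b·(0.5736) = −0.57603.
Apparent dip = arctan|0.57603| = 29.9° (true dip is 44.2°, so apparent ≤ true as expected).

29.9°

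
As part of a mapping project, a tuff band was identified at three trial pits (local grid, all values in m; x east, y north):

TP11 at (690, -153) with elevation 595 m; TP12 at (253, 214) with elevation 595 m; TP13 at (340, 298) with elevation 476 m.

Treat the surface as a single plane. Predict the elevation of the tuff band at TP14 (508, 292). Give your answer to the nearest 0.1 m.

Two edge vectors: TP11→TP12 = (-437, 367, 0), TP11→TP13 = (-350, 451, -119).
Normal n = (TP11→TP12) × (TP11→TP13) = (-43673, -52003, -68637).
So ∂z/∂x = −n_x/n_z = −0.63629 and ∂z/∂y = −n_y/n_z = −0.75765.
Intercept c from TP11: 595 + 439.04 − 115.92 = 918.12.
At (508, 292): z = −323.2 − 221.2 + 918.12 = 373.6 m.

373.6 m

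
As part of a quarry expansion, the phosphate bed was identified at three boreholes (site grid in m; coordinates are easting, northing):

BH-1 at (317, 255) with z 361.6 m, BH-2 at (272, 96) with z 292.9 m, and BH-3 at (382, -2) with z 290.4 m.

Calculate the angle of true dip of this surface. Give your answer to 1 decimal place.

24.4°

Let the plane be z = a·easting + b·northing + c.
BH-2−BH-1: −45a − 159b = −68.7;  BH-3−BH-1: 65a − 257b = −71.2.
Solving gives a = 0.28927, b = 0.35021.
Gradient magnitude |∇z| = √(a² + b²) = √(0.08368 + 0.12264) = 0.45423.
True dip = arctan(0.45423) = 24.4°, dipping toward SW (azimuth ≈ 220°).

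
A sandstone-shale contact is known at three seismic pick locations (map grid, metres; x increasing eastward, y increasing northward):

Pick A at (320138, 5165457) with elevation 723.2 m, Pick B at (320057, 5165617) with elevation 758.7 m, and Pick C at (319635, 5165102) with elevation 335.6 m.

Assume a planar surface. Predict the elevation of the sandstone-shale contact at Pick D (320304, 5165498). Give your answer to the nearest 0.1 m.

816.8 m

Two edge vectors: Pick A→Pick B = (-81, 160, 35.5), Pick A→Pick C = (-503, -355, -387.6).
Normal n = (Pick A→Pick B) × (Pick A→Pick C) = (-49413.5, -49252.1, 109235).
So ∂z/∂x = −n_x/n_z = 0.452359592 and ∂z/∂y = −n_y/n_z = 0.450882043.
Intercept c from Pick A: 723.2 − 144817.49 − 2329011.81 = −2473106.10.
At (320304, 5165498): z = 144892.6 + 2329030.3 − 2473106.10 = 816.8 m.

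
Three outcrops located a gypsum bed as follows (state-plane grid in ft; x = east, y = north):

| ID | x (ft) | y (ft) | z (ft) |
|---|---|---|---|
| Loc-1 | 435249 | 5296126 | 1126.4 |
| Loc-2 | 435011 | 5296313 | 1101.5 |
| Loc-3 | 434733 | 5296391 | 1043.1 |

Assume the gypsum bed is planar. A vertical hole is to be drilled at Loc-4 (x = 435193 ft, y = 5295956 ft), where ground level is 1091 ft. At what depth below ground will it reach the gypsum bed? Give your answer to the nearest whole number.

15 ft

Let the plane be z = a·x + b·y + c.
Loc-2−Loc-1: −238a + 187b = −24.9;  Loc-3−Loc-1: −516a + 265b = −83.3.
Solving gives a = 0.26864341, b = 0.20875471.
Then c = 1126.4 − a·435249 − b·5296126 = −1221391.64.
At (435193, 5295956): z_contact = 116911.7 + 1105555.8 − 1221391.64 = 1075.9 ft.
Depth below ground = 1091 − 1075.9 = 15 ft.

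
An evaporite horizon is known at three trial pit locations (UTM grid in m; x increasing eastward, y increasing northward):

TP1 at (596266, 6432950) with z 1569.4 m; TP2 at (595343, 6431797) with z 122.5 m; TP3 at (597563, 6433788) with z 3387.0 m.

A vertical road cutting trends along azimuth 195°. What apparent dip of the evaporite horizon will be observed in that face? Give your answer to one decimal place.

30.2°

Two edge vectors: TP1→TP2 = (-923, -1153, -1446.9), TP1→TP3 = (1297, 838, 1817.6).
Normal n = (TP1→TP2) × (TP1→TP3) = (-883190.6, -198984.5, 721967).
So ∂z/∂x = −n_x/n_z = 1.22331 and ∂z/∂y = −n_y/n_z = 0.27561.
Unit vector along 195° is (sin 195°, cos 195°) = (-0.2588, -0.9659).
Slope in that direction = a·(-0.2588) + b·(-0.9659) = −0.58284.
Apparent dip = arctan|0.58284| = 30.2° (true dip is 51.4°, so apparent ≤ true as expected).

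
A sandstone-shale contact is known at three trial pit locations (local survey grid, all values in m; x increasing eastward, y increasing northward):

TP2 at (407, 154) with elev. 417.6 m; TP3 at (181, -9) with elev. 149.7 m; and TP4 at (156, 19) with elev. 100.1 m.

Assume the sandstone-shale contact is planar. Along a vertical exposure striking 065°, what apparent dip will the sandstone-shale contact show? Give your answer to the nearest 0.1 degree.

Two edge vectors: TP2→TP3 = (-226, -163, -267.9), TP2→TP4 = (-251, -135, -317.5).
Normal n = (TP2→TP3) × (TP2→TP4) = (15586, -4512.1, -10403).
So ∂z/∂x = −n_x/n_z = 1.49822 and ∂z/∂y = −n_y/n_z = −0.43373.
Unit vector along 065° is (sin 65°, cos 65°) = (0.9063, 0.4226).
Slope in that direction = a·(0.9063) + b·(0.4226) = 1.17455.
Apparent dip = arctan|1.17455| = 49.6° (true dip is 57.3°, so apparent ≤ true as expected).

49.6°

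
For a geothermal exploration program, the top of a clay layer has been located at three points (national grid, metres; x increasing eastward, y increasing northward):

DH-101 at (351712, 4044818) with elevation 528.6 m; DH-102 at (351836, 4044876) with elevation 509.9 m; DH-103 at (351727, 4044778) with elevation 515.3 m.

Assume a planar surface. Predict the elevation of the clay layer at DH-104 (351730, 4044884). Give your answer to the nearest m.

539 m

Let the plane be z = a·x + b·y + c.
DH-102−DH-101: 124a + 58b = −18.7;  DH-103−DH-101: 15a − 40b = −13.3.
Solving gives a = −0.26061750, b = 0.23476844.
Then c = 528.6 − a·351712 − b·4044818 = −857404.71.
At (351730, 4044884): z = −91667.0 + 949611.1 − 857404.71 = 539.4 m.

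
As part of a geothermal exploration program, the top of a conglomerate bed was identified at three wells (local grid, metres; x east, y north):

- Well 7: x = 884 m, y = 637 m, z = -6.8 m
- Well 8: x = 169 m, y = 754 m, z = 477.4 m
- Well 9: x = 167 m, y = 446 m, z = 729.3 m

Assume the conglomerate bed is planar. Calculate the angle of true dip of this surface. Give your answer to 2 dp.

Let the plane be z = a·x + b·y + c.
Well 8−Well 7: −715a + 117b = 484.2;  Well 9−Well 7: −717a − 191b = 736.1.
Solving gives a = −0.81017, b = −0.81260.
Gradient magnitude |∇z| = √(a² + b²) = √(0.65638 + 0.66031) = 1.14747.
True dip = arctan(1.14747) = 48.93°, dipping toward NE (azimuth ≈ 045°).

48.93°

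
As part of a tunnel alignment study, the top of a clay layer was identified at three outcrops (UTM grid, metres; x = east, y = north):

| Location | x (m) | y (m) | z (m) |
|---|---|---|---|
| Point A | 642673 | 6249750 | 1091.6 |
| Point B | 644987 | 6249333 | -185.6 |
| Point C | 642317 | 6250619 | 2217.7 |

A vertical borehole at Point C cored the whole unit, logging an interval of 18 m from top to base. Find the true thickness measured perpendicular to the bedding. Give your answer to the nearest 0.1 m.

Two edge vectors: Point A→Point B = (2314, -417, -1277.2), Point A→Point C = (-356, 869, 1126.1).
Normal n = (Point A→Point B) × (Point A→Point C) = (640303.1, -2151112.2, 1862414).
So ∂z/∂x = −n_x/n_z = −0.34380 and ∂z/∂y = −n_y/n_z = 1.15501.
|∇z| = √(a²+b²) = 1.20510, so dip δ = arctan(1.20510) = 50.31°.
True thickness = vertical thickness × cos δ = 18 × cos 50.31° = 11.5 m.

11.5 m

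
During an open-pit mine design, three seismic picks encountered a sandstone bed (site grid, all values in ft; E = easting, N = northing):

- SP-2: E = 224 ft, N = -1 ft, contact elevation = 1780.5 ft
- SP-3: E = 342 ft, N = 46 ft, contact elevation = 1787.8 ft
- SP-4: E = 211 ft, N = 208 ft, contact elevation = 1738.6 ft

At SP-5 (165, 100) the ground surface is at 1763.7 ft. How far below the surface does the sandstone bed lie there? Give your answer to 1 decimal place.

Let the plane be z = a·E + b·N + c.
SP-3−SP-2: 118a + 47b = 7.3;  SP-4−SP-2: −13a + 209b = −41.9.
Solving gives a = 0.13829, b = −0.19188.
Then c = 1780.5 − a·224 − b·-1 = 1749.33.
At (165, 100): z_contact = 22.82 − 19.19 + 1749.33 = 1752.96 ft.
Depth below ground = 1763.7 − 1752.96 = 10.7 ft.

10.7 ft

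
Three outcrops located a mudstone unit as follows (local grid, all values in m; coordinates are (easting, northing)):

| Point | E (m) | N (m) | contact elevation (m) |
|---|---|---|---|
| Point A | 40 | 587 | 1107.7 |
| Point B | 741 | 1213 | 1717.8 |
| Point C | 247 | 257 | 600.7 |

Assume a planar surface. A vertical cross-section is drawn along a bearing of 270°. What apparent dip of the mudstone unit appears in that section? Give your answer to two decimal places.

17.82°

Let the plane be z = a·E + b·N + c.
Point B−Point A: 701a + 626b = 610.1;  Point C−Point A: 207a − 330b = −507.
Solving gives a = −0.32154, b = 1.33467.
Unit vector along 270° is (sin 270°, cos 270°) = (-1.0000, -0.0000).
Slope in that direction = a·(-1.0000) + b·(-0.0000) = 0.32154.
Apparent dip = arctan|0.32154| = 17.82° (true dip is 53.9°, so apparent ≤ true as expected).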